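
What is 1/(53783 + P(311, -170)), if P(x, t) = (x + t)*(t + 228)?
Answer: 1/61961 ≈ 1.6139e-5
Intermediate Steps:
P(x, t) = (228 + t)*(t + x) (P(x, t) = (t + x)*(228 + t) = (228 + t)*(t + x))
1/(53783 + P(311, -170)) = 1/(53783 + ((-170)² + 228*(-170) + 228*311 - 170*311)) = 1/(53783 + (28900 - 38760 + 70908 - 52870)) = 1/(53783 + 8178) = 1/61961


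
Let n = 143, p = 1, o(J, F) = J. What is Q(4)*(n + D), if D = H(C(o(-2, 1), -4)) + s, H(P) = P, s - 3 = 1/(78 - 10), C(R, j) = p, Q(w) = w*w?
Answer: 39988/17 ≈ 2352.2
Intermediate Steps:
Q(w) = w**2
C(R, j) = 1
s = 205/68 (s = 3 + 1/(78 - 10) = 3 + 1/68 = 205/68 ≈ 3.0147)
D = 273/68 (D = 1 + 205/68 = 273/68 ≈ 4.0147)
Q(4)*(n + D) = 4**2*(143 + 273/68) = 16*(9997/68) = 39988/17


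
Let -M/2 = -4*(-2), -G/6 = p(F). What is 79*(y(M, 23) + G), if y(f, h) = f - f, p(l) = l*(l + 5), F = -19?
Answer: -126084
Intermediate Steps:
p(l) = l*(5 + l)
G = -1596 (G = -(-114)*(5 - 19) = -(-114)*(-14) = -6*266 = -1596)
M = -16 (M = -(-8)*(-2) = -2*8 = -16)
y(f, h) = 0
79*(y(M, 23) + G) = 79*(0 - 1596) = 79*(-1596) = -126084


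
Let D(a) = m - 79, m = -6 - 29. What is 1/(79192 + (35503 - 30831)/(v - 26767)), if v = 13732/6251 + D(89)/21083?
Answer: 3527329660769/279335674773518872 ≈ 1.2628e-5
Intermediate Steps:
m = -35
D(a) = -114 (D(a) = -35 - 79 = -114)
v = 288799142/131789833 (v = 13732/6251 - 114/21083 = 288799142/131789833 ≈ 2.1914)
1/(79192 + (35503 - 30831)/(v - 26767)) = 1/(79192 + (35503 - 30831)/(288799142/131789833 - 26767)) = 1/(79192 + 4672/(-3527329660769/131789833)) = 1/(79192 + 4672*(-131789833/3527329660769)) = 1/(79192 - 615722099776/3527329660769) = 1/(279335674773518872/3527329660769) = 3527329660769/279335674773518872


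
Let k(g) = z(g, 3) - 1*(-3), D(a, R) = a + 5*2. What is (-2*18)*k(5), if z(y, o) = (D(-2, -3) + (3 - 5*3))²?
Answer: -684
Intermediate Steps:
D(a, R) = 10 + a (D(a, R) = a + 10 = 10 + a)
z(y, o) = 16 (z(y, o) = ((10 - 2) + (3 - 5*3))² = (8 + (3 - 15))² = (8 - 12)² = (-4)² = 16)
k(g) = 19 (k(g) = 16 - 1*(-3) = 16 + 3 = 19)
(-2*18)*k(5) = -2*18*19 = -36*19 = -684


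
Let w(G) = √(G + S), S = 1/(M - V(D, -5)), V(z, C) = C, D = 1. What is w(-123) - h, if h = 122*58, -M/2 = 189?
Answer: -7076 + 2*I*√4278310/373 ≈ -7076.0 + 11.091*I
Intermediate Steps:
M = -378 (M = -2*189 = -378)
h = 7076
S = -1/373 (S = 1/(-378 - 1*(-5)) = 1/(-378 + 5) = 1/(-373) = -1/373 ≈ -0.0026810)
w(G) = √(-1/373 + G) (w(G) = √(G - 1/373) = √(-1/373 + G))
w(-123) - h = √(-373 + 139129*(-123))/373 - 1*7076 = √(-373 - 17112867)/373 - 7076 = √(-17113240)/373 - 7076 = (2*I*√4278310)/373 - 7076 = 2*I*√4278310/373 - 7076 = -7076 + 2*I*√4278310/373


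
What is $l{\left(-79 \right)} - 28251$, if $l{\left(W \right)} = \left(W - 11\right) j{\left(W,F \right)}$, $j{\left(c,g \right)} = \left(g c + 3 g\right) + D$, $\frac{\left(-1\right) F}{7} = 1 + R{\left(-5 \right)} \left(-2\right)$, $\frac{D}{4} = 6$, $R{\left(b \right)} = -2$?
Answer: $-269811$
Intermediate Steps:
$D = 24$ ($D = 4 \cdot 6 = 24$)
$F = -35$ ($F = - 7 \left(1 - -4\right) = - 7 \left(1 + 4\right) = \left(-7\right) 5 = -35$)
$j{\left(c,g \right)} = 24 + 3 g + c g$ ($j{\left(c,g \right)} = \left(g c + 3 g\right) + 24 = \left(c g + 3 g\right) + 24 = \left(3 g + c g\right) + 24 = 24 + 3 g + c g$)
$l{\left(W \right)} = \left(-81 - 35 W\right) \left(-11 + W\right)$ ($l{\left(W \right)} = \left(W - 11\right) \left(24 + 3 \left(-35\right) + W \left(-35\right)\right) = \left(-11 + W\right) \left(24 - 105 - 35 W\right) = \left(-11 + W\right) \left(-81 - 35 W\right) = \left(-81 - 35 W\right) \left(-11 + W\right)$)
$l{\left(-79 \right)} - 28251 = - \left(-11 - 79\right) \left(81 + 35 \left(-79\right)\right) - 28251 = \left(-1\right) \left(-90\right) \left(81 - 2765\right) - 28251 = \left(-1\right) \left(-90\right) \left(-2684\right) - 28251 = -241560 - 28251 = -269811$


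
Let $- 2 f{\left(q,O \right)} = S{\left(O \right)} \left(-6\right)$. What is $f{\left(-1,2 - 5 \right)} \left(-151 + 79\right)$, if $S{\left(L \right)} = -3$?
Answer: $648$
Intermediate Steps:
$f{\left(q,O \right)} = -9$ ($f{\left(q,O \right)} = - \frac{\left(-3\right) \left(-6\right)}{2} = \left(- \frac{1}{2}\right) 18 = -9$)
$f{\left(-1,2 - 5 \right)} \left(-151 + 79\right) = - 9 \left(-151 + 79\right) = \left(-9\right) \left(-72\right) = 648$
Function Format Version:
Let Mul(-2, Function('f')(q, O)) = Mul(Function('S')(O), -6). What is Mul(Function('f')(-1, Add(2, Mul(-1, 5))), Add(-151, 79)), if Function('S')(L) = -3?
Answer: 648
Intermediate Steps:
Function('f')(q, O) = -9 (Function('f')(q, O) = Mul(Rational(-1, 2), Mul(-3, -6)) = Mul(Rational(-1, 2), 18) = -9)
Mul(Function('f')(-1, Add(2, Mul(-1, 5))), Add(-151, 79)) = Mul(-9, Add(-151, 79)) = Mul(-9, -72) = 648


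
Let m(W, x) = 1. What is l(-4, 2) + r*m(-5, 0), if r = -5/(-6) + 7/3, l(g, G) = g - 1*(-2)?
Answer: 7/6 ≈ 1.1667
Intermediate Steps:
l(g, G) = 2 + g (l(g, G) = g + 2 = 2 + g)
r = 19/6 (r = -5*(-⅙) + 7*(⅓) = ⅚ + 7/3 = 19/6 ≈ 3.1667)
l(-4, 2) + r*m(-5, 0) = (2 - 4) + (19/6)*1 = -2 + 19/6 = 7/6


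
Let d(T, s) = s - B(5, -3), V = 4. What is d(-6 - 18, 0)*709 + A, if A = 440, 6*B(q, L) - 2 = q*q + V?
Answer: -19339/6 ≈ -3223.2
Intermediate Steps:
B(q, L) = 1 + q²/6 (B(q, L) = ⅓ + (q*q + 4)/6 = ⅓ + (q² + 4)/6 = ⅓ + (4 + q²)/6 = ⅓ + (⅔ + q²/6) = 1 + q²/6)
d(T, s) = -31/6 + s (d(T, s) = s - (1 + (⅙)*5²) = s - (1 + (⅙)*25) = s - (1 + 25/6) = s - 1*31/6 = s - 31/6 = -31/6 + s)
d(-6 - 18, 0)*709 + A = (-31/6 + 0)*709 + 440 = -31/6*709 + 440 = -21979/6 + 440 = -19339/6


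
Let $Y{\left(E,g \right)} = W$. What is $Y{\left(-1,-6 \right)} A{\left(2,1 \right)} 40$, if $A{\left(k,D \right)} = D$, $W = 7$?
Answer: $280$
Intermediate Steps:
$Y{\left(E,g \right)} = 7$
$Y{\left(-1,-6 \right)} A{\left(2,1 \right)} 40 = 7 \cdot 1 \cdot 40 = 7 \cdot 40 = 280$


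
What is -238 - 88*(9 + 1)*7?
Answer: -6398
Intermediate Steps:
-238 - 88*(9 + 1)*7 = -238 - 880*7 = -238 - 88*70 = -238 - 6160 = -6398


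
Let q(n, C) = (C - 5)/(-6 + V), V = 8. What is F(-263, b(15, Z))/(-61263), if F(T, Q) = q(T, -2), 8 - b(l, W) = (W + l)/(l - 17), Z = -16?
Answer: 7/122526 ≈ 5.7131e-5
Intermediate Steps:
q(n, C) = -5/2 + C/2 (q(n, C) = (C - 5)/(-6 + 8) = (-5 + C)/2 = (-5 + C)*(½) = -5/2 + C/2)
b(l, W) = 8 - (W + l)/(-17 + l) (b(l, W) = 8 - (W + l)/(l - 17) = 8 - (W + l)/(-17 + l))
F(T, Q) = -7/2 (F(T, Q) = -5/2 + (½)*(-2) = -5/2 - 1 = -7/2)
F(-263, b(15, Z))/(-61263) = -7/2/(-61263) = -7/2*(-1/61263) = 7/122526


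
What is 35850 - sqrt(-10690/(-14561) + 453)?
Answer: 35850 - sqrt(96201949703)/14561 ≈ 35829.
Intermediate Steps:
35850 - sqrt(-10690/(-14561) + 453) = 35850 - sqrt(-10690*(-1/14561) + 453) = 35850 - sqrt(10690/14561 + 453) = 35850 - sqrt(6606823/14561) = 35850 - sqrt(96201949703)/14561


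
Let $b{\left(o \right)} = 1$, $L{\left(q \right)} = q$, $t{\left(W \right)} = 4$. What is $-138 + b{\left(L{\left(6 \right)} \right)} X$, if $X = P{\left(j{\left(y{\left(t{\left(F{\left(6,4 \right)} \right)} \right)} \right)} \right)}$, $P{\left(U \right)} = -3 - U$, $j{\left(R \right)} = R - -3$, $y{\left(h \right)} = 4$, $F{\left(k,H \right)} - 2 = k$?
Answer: $-148$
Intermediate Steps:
$F{\left(k,H \right)} = 2 + k$
$j{\left(R \right)} = 3 + R$ ($j{\left(R \right)} = R + 3 = 3 + R$)
$X = -10$ ($X = -3 - \left(3 + 4\right) = -3 - 7 = -10$)
$-138 + b{\left(L{\left(6 \right)} \right)} X = -138 + 1 \left(-10\right) = -138 - 10 = -148$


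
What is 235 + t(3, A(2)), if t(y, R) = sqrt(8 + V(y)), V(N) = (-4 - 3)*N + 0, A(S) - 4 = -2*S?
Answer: 235 + I*sqrt(13) ≈ 235.0 + 3.6056*I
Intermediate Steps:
A(S) = 4 - 2*S
V(N) = -7*N (V(N) = -7*N + 0 = -7*N)
t(y, R) = sqrt(8 - 7*y)
235 + t(3, A(2)) = 235 + sqrt(8 - 7*3) = 235 + sqrt(8 - 21) = 235 + sqrt(-13) = 235 + I*sqrt(13)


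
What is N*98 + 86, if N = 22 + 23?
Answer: 4496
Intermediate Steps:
N = 45
N*98 + 86 = 45*98 + 86 = 4410 + 86 = 4496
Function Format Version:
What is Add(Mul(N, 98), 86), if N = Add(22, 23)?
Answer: 4496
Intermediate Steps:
N = 45
Add(Mul(N, 98), 86) = Add(Mul(45, 98), 86) = Add(4410, 86) = 4496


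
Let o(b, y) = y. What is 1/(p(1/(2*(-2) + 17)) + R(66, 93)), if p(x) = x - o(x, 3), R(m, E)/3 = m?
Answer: 13/2536 ≈ 0.0051262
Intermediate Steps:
R(m, E) = 3*m
p(x) = -3 + x (p(x) = x - 1*3 = x - 3 = -3 + x)
1/(p(1/(2*(-2) + 17)) + R(66, 93)) = 1/((-3 + 1/(2*(-2) + 17)) + 3*66) = 1/((-3 + 1/(-4 + 17)) + 198) = 1/((-3 + 1/13) + 198) = 1/(-38/13 + 198) = 1/(2536/13) = 13/2536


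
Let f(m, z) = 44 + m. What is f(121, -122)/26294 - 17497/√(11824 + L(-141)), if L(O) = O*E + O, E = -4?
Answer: 165/26294 - 17497*√12247/12247 ≈ -158.10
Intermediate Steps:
L(O) = -3*O (L(O) = O*(-4) + O = -4*O + O = -3*O)
f(121, -122)/26294 - 17497/√(11824 + L(-141)) = (44 + 121)/26294 - 17497/√(11824 - 3*(-141)) = 165*(1/26294) - 17497/√(11824 + 423) = 165/26294 - 17497*√12247/12247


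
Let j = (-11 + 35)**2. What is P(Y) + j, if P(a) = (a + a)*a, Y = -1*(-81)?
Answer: 13698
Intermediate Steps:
Y = 81
P(a) = 2*a**2 (P(a) = (2*a)*a = 2*a**2)
j = 576 (j = 24**2 = 576)
P(Y) + j = 2*81**2 + 576 = 2*6561 + 576 = 13122 + 576 = 13698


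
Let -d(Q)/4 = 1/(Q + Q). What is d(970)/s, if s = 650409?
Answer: -1/315448365 ≈ -3.1701e-9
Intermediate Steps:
d(Q) = -2/Q (d(Q) = -4/(Q + Q) = -4*1/(2*Q) = -2/Q)
d(970)/s = -2/970/650409 = -2*1/970*(1/650409) = -1/485*1/650409 = -1/315448365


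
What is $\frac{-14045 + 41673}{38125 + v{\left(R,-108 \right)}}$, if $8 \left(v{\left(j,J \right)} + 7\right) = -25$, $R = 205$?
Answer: $\frac{221024}{304919} \approx 0.72486$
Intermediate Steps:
$v{\left(j,J \right)} = - \frac{81}{8}$ ($v{\left(j,J \right)} = -7 + \frac{1}{8} \left(-25\right) = -7 - \frac{25}{8} = - \frac{81}{8}$)
$\frac{-14045 + 41673}{38125 + v{\left(R,-108 \right)}} = \frac{-14045 + 41673}{38125 - \frac{81}{8}} = \frac{27628}{\frac{304919}{8}} = 27628 \cdot \frac{8}{304919} = \frac{221024}{304919}$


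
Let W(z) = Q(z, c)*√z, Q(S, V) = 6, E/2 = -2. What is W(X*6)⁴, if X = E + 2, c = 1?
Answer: 186624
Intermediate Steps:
E = -4 (E = 2*(-2) = -4)
X = -2 (X = -4 + 2 = -2)
W(z) = 6*√z
W(X*6)⁴ = (6*√(-2*6))⁴ = (6*√(-12))⁴ = (6*(2*I*√3))⁴ = (12*I*√3)⁴ = 186624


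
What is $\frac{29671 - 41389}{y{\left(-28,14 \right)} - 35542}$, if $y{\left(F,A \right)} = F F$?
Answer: $\frac{651}{1931} \approx 0.33713$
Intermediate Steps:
$y{\left(F,A \right)} = F^{2}$
$\frac{29671 - 41389}{y{\left(-28,14 \right)} - 35542} = \frac{29671 - 41389}{\left(-28\right)^{2} - 35542} = - \frac{11718}{784 - 35542} = - \frac{11718}{-34758} = \left(-11718\right) \left(- \frac{1}{34758}\right) = \frac{651}{1931}$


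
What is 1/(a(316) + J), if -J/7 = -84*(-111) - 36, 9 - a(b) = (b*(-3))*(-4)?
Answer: -1/68799 ≈ -1.4535e-5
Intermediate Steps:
a(b) = 9 - 12*b (a(b) = 9 - b*(-3)*(-4) = 9 - (-3*b)*(-4) = 9 - 12*b)
J = -65016 (J = -7*(-84*(-111) - 36) = -7*(9324 - 36) = -7*9288 = -65016)
1/(a(316) + J) = 1/((9 - 12*316) - 65016) = 1/((9 - 3792) - 65016) = 1/(-3783 - 65016) = 1/(-68799) = -1/68799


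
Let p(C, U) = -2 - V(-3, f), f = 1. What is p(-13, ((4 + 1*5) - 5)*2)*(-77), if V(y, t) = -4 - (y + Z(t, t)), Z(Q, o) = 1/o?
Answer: 0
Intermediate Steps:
V(y, t) = -4 - y - 1/t (V(y, t) = -4 - (y + 1/t) = -4 + (-y - 1/t) = -4 - y - 1/t)
p(C, U) = 0 (p(C, U) = -2 - (-4 - 1*(-3) - 1/1) = -2 - (-4 + 3 - 1*1) = -2 - (-4 + 3 - 1) = -2 - 1*(-2) = -2 + 2 = 0)
p(-13, ((4 + 1*5) - 5)*2)*(-77) = 0*(-77) = 0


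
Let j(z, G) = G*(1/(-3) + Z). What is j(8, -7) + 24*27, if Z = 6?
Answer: 1825/3 ≈ 608.33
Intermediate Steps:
j(z, G) = 17*G/3 (j(z, G) = G*(1/(-3) + 6) = G*(-1/3 + 6) = G*(17/3) = 17*G/3)
j(8, -7) + 24*27 = (17/3)*(-7) + 24*27 = -119/3 + 648 = 1825/3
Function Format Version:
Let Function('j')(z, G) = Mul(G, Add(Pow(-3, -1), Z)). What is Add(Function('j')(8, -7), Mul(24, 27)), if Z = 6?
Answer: Rational(1825, 3) ≈ 608.33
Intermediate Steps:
Function('j')(z, G) = Mul(Rational(17, 3), G) (Function('j')(z, G) = Mul(G, Add(Pow(-3, -1), 6)) = Mul(G, Add(Rational(-1, 3), 6)) = Mul(G, Rational(17, 3)) = Mul(Rational(17, 3), G))
Add(Function('j')(8, -7), Mul(24, 27)) = Add(Mul(Rational(17, 3), -7), Mul(24, 27)) = Add(Rational(-119, 3), 648) = Rational(1825, 3)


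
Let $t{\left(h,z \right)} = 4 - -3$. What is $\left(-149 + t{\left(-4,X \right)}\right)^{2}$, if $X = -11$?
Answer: $20164$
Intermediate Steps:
$t{\left(h,z \right)} = 7$ ($t{\left(h,z \right)} = 4 + 3 = 7$)
$\left(-149 + t{\left(-4,X \right)}\right)^{2} = \left(-149 + 7\right)^{2} = \left(-142\right)^{2} = 20164$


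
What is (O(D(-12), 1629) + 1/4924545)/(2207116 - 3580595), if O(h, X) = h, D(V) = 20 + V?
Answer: -39396361/6763759142055 ≈ -5.8246e-6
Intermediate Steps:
(O(D(-12), 1629) + 1/4924545)/(2207116 - 3580595) = ((20 - 12) + 1/4924545)/(2207116 - 3580595) = (8 + 1/4924545)/(-1373479) = (39396361/4924545)*(-1/1373479) = -39396361/6763759142055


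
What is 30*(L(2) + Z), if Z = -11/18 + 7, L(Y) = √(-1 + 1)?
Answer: 575/3 ≈ 191.67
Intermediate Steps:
L(Y) = 0 (L(Y) = √0 = 0)
Z = 115/18 (Z = -11*1/18 + 7 = -11/18 + 7 = 115/18 ≈ 6.3889)
30*(L(2) + Z) = 30*(0 + 115/18) = 30*(115/18) = 575/3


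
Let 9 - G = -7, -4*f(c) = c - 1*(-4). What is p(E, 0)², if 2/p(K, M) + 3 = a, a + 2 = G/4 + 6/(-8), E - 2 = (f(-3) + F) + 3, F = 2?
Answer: 64/49 ≈ 1.3061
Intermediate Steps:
f(c) = -1 - c/4 (f(c) = -(c - 1*(-4))/4 = -(c + 4)/4 = -(4 + c)/4 = -1 - c/4)
G = 16 (G = 9 - 1*(-7) = 9 + 7 = 16)
E = 27/4 (E = 2 + (((-1 - ¼*(-3)) + 2) + 3) = 2 + (((-1 + ¾) + 2) + 3) = 2 + ((-¼ + 2) + 3) = 2 + (7/4 + 3) = 2 + 19/4 = 27/4 ≈ 6.7500)
a = 5/4 (a = -2 + (16/4 + 6/(-8)) = -2 + (16*(¼) + 6*(-⅛)) = -2 + (4 - ¾) = -2 + 13/4 = 5/4 ≈ 1.2500)
p(K, M) = -8/7 (p(K, M) = 2/(-3 + 5/4) = 2/(-7/4) = 2*(-4/7) = -8/7)
p(E, 0)² = (-8/7)² = 64/49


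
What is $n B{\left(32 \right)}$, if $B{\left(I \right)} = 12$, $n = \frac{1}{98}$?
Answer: $\frac{6}{49} \approx 0.12245$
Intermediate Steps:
$n = \frac{1}{98} \approx 0.010204$
$n B{\left(32 \right)} = \frac{1}{98} \cdot 12 = \frac{6}{49}$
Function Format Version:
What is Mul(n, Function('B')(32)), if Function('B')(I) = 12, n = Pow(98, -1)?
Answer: Rational(6, 49) ≈ 0.12245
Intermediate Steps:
n = Rational(1, 98) ≈ 0.010204
Mul(n, Function('B')(32)) = Mul(Rational(1, 98), 12) = Rational(6, 49)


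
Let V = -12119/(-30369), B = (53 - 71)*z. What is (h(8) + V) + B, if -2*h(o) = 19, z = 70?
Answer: -77082653/60738 ≈ -1269.1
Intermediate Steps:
h(o) = -19/2 (h(o) = -1/2*19 = -19/2)
B = -1260 (B = (53 - 71)*70 = -18*70 = -1260)
V = 12119/30369 (V = -12119*(-1/30369) = 12119/30369 ≈ 0.39906)
(h(8) + V) + B = (-19/2 + 12119/30369) - 1260 = -552773/60738 - 1260 = -77082653/60738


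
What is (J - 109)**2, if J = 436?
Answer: 106929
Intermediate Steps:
(J - 109)**2 = (436 - 109)**2 = 327**2 = 106929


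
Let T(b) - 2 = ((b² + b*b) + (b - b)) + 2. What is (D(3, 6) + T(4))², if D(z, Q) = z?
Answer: 1521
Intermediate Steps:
T(b) = 4 + 2*b² (T(b) = 2 + (((b² + b*b) + (b - b)) + 2) = 2 + (((b² + b²) + 0) + 2) = 2 + ((2*b² + 0) + 2) = 2 + (2*b² + 2) = 2 + (2 + 2*b²) = 4 + 2*b²)
(D(3, 6) + T(4))² = (3 + (4 + 2*4²))² = (3 + (4 + 2*16))² = (3 + (4 + 32))² = (3 + 36)² = 39² = 1521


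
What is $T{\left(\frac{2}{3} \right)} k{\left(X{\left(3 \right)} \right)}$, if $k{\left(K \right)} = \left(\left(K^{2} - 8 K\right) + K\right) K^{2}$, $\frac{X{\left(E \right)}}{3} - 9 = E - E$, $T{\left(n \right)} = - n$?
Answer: $-262440$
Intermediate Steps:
$X{\left(E \right)} = 27$ ($X{\left(E \right)} = 27 + 3 \left(E - E\right) = 27 + 3 \cdot 0 = 27 + 0 = 27$)
$k{\left(K \right)} = K^{2} \left(K^{2} - 7 K\right)$ ($k{\left(K \right)} = \left(K^{2} - 7 K\right) K^{2} = K^{2} \left(K^{2} - 7 K\right)$)
$T{\left(\frac{2}{3} \right)} k{\left(X{\left(3 \right)} \right)} = - \frac{2}{3} \cdot 27^{3} \left(-7 + 27\right) = - \frac{2}{3} \cdot 19683 \cdot 20 = \left(-1\right) \frac{2}{3} \cdot 393660 = \left(- \frac{2}{3}\right) 393660 = -262440$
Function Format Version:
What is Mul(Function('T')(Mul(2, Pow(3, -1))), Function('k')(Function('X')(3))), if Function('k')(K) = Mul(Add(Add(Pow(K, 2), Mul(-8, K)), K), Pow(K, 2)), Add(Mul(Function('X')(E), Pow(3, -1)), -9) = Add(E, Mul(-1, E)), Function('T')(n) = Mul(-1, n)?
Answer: -262440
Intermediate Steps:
Function('X')(E) = 27 (Function('X')(E) = Add(27, Mul(3, Add(E, Mul(-1, E)))) = Add(27, Mul(3, 0)) = Add(27, 0) = 27)
Function('k')(K) = Mul(Pow(K, 2), Add(Pow(K, 2), Mul(-7, K))) (Function('k')(K) = Mul(Add(Pow(K, 2), Mul(-7, K)), Pow(K, 2)) = Mul(Pow(K, 2), Add(Pow(K, 2), Mul(-7, K))))
Mul(Function('T')(Mul(2, Pow(3, -1))), Function('k')(Function('X')(3))) = Mul(Mul(-1, Mul(2, Pow(3, -1))), Mul(Pow(27, 3), Add(-7, 27))) = Mul(Mul(-1, Mul(2, Rational(1, 3))), Mul(19683, 20)) = Mul(Mul(-1, Rational(2, 3)), 393660) = Mul(Rational(-2, 3), 393660) = -262440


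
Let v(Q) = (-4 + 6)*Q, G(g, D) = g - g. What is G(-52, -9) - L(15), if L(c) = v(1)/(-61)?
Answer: 2/61 ≈ 0.032787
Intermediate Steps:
G(g, D) = 0
v(Q) = 2*Q
L(c) = -2/61 (L(c) = (2*1)/(-61) = 2*(-1/61) = -2/61)
G(-52, -9) - L(15) = 0 - 1*(-2/61) = 0 + 2/61 = 2/61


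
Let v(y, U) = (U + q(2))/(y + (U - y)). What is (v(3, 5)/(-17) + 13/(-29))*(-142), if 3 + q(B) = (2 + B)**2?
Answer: 231034/2465 ≈ 93.726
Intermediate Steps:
q(B) = -3 + (2 + B)**2
v(y, U) = (13 + U)/U (v(y, U) = (U + (-3 + (2 + 2)**2))/(y + (U - y)) = (U + (-3 + 4**2))/U = (U + (-3 + 16))/U = (U + 13)/U = (13 + U)/U)
(v(3, 5)/(-17) + 13/(-29))*(-142) = (((13 + 5)/5)/(-17) + 13/(-29))*(-142) = (((1/5)*18)*(-1/17) + 13*(-1/29))*(-142) = ((18/5)*(-1/17) - 13/29)*(-142) = (-18/85 - 13/29)*(-142) = -1627/2465*(-142) = 231034/2465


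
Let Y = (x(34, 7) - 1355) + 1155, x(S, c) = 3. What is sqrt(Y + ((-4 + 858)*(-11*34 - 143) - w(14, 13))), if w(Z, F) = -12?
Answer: I*sqrt(441703) ≈ 664.61*I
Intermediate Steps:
Y = -197 (Y = (3 - 1355) + 1155 = -1352 + 1155 = -197)
sqrt(Y + ((-4 + 858)*(-11*34 - 143) - w(14, 13))) = sqrt(-197 + ((-4 + 858)*(-11*34 - 143) - 1*(-12))) = sqrt(-197 + (854*(-374 - 143) + 12)) = sqrt(-197 + (854*(-517) + 12)) = sqrt(-197 + (-441518 + 12)) = sqrt(-197 - 441506) = sqrt(-441703) = I*sqrt(441703)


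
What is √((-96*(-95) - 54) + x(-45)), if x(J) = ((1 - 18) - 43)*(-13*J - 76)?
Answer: 3*I*√2386 ≈ 146.54*I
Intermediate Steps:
x(J) = 4560 + 780*J (x(J) = (-17 - 43)*(-76 - 13*J) = -60*(-76 - 13*J) = 4560 + 780*J)
√((-96*(-95) - 54) + x(-45)) = √((-96*(-95) - 54) + (4560 + 780*(-45))) = √((9120 - 54) + (4560 - 35100)) = √(9066 - 30540) = √(-21474) = 3*I*√2386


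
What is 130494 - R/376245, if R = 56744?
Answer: 49097658286/376245 ≈ 1.3049e+5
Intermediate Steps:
130494 - R/376245 = 130494 - 56744/376245 = 49097658286/376245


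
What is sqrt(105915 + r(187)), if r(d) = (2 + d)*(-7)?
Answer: 4*sqrt(6537) ≈ 323.41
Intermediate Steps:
r(d) = -14 - 7*d
sqrt(105915 + r(187)) = sqrt(105915 + (-14 - 7*187)) = sqrt(105915 + (-14 - 1309)) = sqrt(105915 - 1323) = sqrt(104592) = 4*sqrt(6537)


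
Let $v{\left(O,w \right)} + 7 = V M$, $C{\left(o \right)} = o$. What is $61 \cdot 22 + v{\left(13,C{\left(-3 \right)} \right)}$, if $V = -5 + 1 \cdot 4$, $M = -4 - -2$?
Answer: $1337$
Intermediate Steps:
$M = -2$ ($M = -4 + 2 = -2$)
$V = -1$ ($V = -5 + 4 = -1$)
$v{\left(O,w \right)} = -5$ ($v{\left(O,w \right)} = -7 - -2 = -7 + 2 = -5$)
$61 \cdot 22 + v{\left(13,C{\left(-3 \right)} \right)} = 61 \cdot 22 - 5 = 1342 - 5 = 1337$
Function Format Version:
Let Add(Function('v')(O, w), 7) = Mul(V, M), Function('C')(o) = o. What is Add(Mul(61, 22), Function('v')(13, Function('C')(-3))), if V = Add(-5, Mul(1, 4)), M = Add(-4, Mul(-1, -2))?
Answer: 1337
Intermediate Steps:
M = -2 (M = Add(-4, 2) = -2)
V = -1 (V = Add(-5, 4) = -1)
Function('v')(O, w) = -5 (Function('v')(O, w) = Add(-7, Mul(-1, -2)) = Add(-7, 2) = -5)
Add(Mul(61, 22), Function('v')(13, Function('C')(-3))) = Add(Mul(61, 22), -5) = Add(1342, -5) = 1337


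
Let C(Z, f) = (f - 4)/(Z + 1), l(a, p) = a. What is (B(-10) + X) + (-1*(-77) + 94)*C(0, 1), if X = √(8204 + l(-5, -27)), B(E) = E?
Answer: -523 + 3*√911 ≈ -432.45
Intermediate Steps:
C(Z, f) = (-4 + f)/(1 + Z)
X = 3*√911 (X = √(8204 - 5) = √8199 = 3*√911 ≈ 90.548)
(B(-10) + X) + (-1*(-77) + 94)*C(0, 1) = (-10 + 3*√911) + (-1*(-77) + 94)*((-4 + 1)/(1 + 0)) = (-10 + 3*√911) + (77 + 94)*(-3/1) = (-10 + 3*√911) + 171*(1*(-3)) = (-10 + 3*√911) + 171*(-3) = (-10 + 3*√911) - 513 = -523 + 3*√911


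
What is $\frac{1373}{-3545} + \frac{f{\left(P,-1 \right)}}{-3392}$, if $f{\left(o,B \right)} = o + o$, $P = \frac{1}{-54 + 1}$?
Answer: $- \frac{123412679}{318652960} \approx -0.38729$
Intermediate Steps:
$P = - \frac{1}{53}$ ($P = \frac{1}{-53} = - \frac{1}{53} \approx -0.018868$)
$f{\left(o,B \right)} = 2 o$
$\frac{1373}{-3545} + \frac{f{\left(P,-1 \right)}}{-3392} = \frac{1373}{-3545} + \frac{2 \left(- \frac{1}{53}\right)}{-3392} = 1373 \left(- \frac{1}{3545}\right) - - \frac{1}{89888} = - \frac{1373}{3545} + \frac{1}{89888} = - \frac{123412679}{318652960}$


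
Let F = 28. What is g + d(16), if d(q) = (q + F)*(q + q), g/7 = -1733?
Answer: -10723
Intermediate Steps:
g = -12131 (g = 7*(-1733) = -12131)
d(q) = 2*q*(28 + q) (d(q) = (q + 28)*(q + q) = (28 + q)*(2*q) = 2*q*(28 + q))
g + d(16) = -12131 + 2*16*(28 + 16) = -12131 + 2*16*44 = -12131 + 1408 = -10723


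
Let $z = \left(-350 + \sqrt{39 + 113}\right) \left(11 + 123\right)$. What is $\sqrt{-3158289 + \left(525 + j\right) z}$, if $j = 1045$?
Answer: $\sqrt{-76791289 + 420760 \sqrt{38}} \approx 8613.8 i$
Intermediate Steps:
$z = -46900 + 268 \sqrt{38}$ ($z = \left(-350 + \sqrt{152}\right) 134 = \left(-350 + 2 \sqrt{38}\right) 134 = -46900 + 268 \sqrt{38} \approx -45248.0$)
$\sqrt{-3158289 + \left(525 + j\right) z} = \sqrt{-3158289 + \left(525 + 1045\right) \left(-46900 + 268 \sqrt{38}\right)} = \sqrt{-3158289 + 1570 \left(-46900 + 268 \sqrt{38}\right)} = \sqrt{-3158289 - \left(73633000 - 420760 \sqrt{38}\right)} = \sqrt{-76791289 + 420760 \sqrt{38}}$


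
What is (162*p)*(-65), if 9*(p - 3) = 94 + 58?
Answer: -209430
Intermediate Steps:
p = 179/9 (p = 3 + (94 + 58)/9 = 3 + (⅑)*152 = 3 + 152/9 = 179/9 ≈ 19.889)
(162*p)*(-65) = (162*(179/9))*(-65) = 3222*(-65) = -209430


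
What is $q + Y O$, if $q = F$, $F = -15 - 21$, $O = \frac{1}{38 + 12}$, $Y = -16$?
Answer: $- \frac{908}{25} \approx -36.32$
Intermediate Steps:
$O = \frac{1}{50} \approx 0.02$
$F = -36$
$q = -36$
$q + Y O = -36 - \frac{8}{25} = - \frac{908}{25}$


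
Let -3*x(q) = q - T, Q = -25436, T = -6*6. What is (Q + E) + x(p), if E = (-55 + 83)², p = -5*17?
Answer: -73907/3 ≈ -24636.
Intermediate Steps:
T = -36
p = -85
E = 784 (E = 28² = 784)
x(q) = -12 - q/3 (x(q) = -(q - 1*(-36))/3 = -(q + 36)/3 = -(36 + q)/3 = -12 - q/3)
(Q + E) + x(p) = (-25436 + 784) + (-12 - ⅓*(-85)) = -24652 + (-12 + 85/3) = -24652 + 49/3 = -73907/3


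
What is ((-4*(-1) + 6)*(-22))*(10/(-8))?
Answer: 275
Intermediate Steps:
((-4*(-1) + 6)*(-22))*(10/(-8)) = ((4 + 6)*(-22))*(10*(-⅛)) = (10*(-22))*(-5/4) = -220*(-5/4) = 275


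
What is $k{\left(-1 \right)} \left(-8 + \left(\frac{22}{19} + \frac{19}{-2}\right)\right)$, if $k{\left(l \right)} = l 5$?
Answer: $\frac{3105}{38} \approx 81.711$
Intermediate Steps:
$k{\left(l \right)} = 5 l$
$k{\left(-1 \right)} \left(-8 + \left(\frac{22}{19} + \frac{19}{-2}\right)\right) = 5 \left(-1\right) \left(-8 + \left(\frac{22}{19} + \frac{19}{-2}\right)\right) = - 5 \left(-8 + \left(22 \cdot \frac{1}{19} + 19 \left(- \frac{1}{2}\right)\right)\right) = - 5 \left(-8 + \left(\frac{22}{19} - \frac{19}{2}\right)\right) = - 5 \left(-8 - \frac{317}{38}\right) = \left(-5\right) \left(- \frac{621}{38}\right) = \frac{3105}{38}$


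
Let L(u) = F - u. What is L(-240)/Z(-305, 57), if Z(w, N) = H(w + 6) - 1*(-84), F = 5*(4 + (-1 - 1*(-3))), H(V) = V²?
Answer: 54/17897 ≈ 0.0030173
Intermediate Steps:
F = 30 (F = 5*(4 + (-1 + 3)) = 5*(4 + 2) = 5*6 = 30)
Z(w, N) = 84 + (6 + w)² (Z(w, N) = (w + 6)² - 1*(-84) = (6 + w)² + 84 = 84 + (6 + w)²)
L(u) = 30 - u
L(-240)/Z(-305, 57) = (30 - 1*(-240))/(84 + (6 - 305)²) = (30 + 240)/(84 + (-299)²) = 270/(84 + 89401) = 270/89485 = 270*(1/89485) = 54/17897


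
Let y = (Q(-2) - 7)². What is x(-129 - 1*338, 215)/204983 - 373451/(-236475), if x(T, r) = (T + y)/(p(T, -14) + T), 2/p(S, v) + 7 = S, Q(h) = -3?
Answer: 1694539403459093/1073006184619800 ≈ 1.5792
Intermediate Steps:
p(S, v) = 2/(-7 + S)
y = 100 (y = (-3 - 7)² = (-10)² = 100)
x(T, r) = (100 + T)/(T + 2/(-7 + T)) (x(T, r) = (T + 100)/(2/(-7 + T) + T) = (100 + T)/(T + 2/(-7 + T)))
x(-129 - 1*338, 215)/204983 - 373451/(-236475) = ((-7 + (-129 - 1*338))*(100 + (-129 - 1*338))/(2 + (-129 - 1*338)*(-7 + (-129 - 1*338))))/204983 - 373451/(-236475) = ((-7 + (-129 - 338))*(100 + (-129 - 338))/(2 + (-129 - 338)*(-7 + (-129 - 338))))*(1/204983) - 373451*(-1/236475) = ((-7 - 467)*(100 - 467)/(2 - 467*(-7 - 467)))*(1/204983) + 373451/236475 = (-474*(-367)/(2 - 467*(-474)))*(1/204983) + 373451/236475 = (-474*(-367)/(2 + 221358))*(1/204983) + 373451/236475 = (-474*(-367)/221360)*(1/204983) + 373451/236475 = ((1/221360)*(-474)*(-367))*(1/204983) + 373451/236475 = (86979/110680)*(1/204983) + 373451/236475 = 86979/22687518440 + 373451/236475 = 1694539403459093/1073006184619800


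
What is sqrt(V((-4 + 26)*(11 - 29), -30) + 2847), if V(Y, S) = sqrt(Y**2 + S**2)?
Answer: sqrt(2847 + 6*sqrt(4381)) ≈ 56.957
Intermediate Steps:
V(Y, S) = sqrt(S**2 + Y**2)
sqrt(V((-4 + 26)*(11 - 29), -30) + 2847) = sqrt(sqrt((-30)**2 + ((-4 + 26)*(11 - 29))**2) + 2847) = sqrt(sqrt(900 + (22*(-18))**2) + 2847) = sqrt(sqrt(900 + (-396)**2) + 2847) = sqrt(sqrt(900 + 156816) + 2847) = sqrt(sqrt(157716) + 2847) = sqrt(6*sqrt(4381) + 2847) = sqrt(2847 + 6*sqrt(4381))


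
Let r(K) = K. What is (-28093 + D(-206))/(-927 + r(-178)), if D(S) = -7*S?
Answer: 26651/1105 ≈ 24.119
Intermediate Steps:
D(S) = -7*S
(-28093 + D(-206))/(-927 + r(-178)) = (-28093 - 7*(-206))/(-927 - 178) = (-28093 + 1442)/(-1105) = -26651*(-1/1105) = 26651/1105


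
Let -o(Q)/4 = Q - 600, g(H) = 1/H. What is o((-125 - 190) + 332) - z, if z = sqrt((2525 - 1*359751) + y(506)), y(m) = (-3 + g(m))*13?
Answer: 2332 - I*sqrt(91472694962)/506 ≈ 2332.0 - 597.72*I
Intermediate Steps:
y(m) = -39 + 13/m (y(m) = (-3 + 1/m)*13 = -39 + 13/m)
o(Q) = 2400 - 4*Q (o(Q) = -4*(Q - 600) = -4*(-600 + Q) = 2400 - 4*Q)
z = I*sqrt(91472694962)/506 (z = sqrt((2525 - 1*359751) + (-39 + 13/506)) = sqrt((2525 - 359751) + (-39 + 13*(1/506))) = sqrt(-357226 + (-39 + 13/506)) = sqrt(-357226 - 19721/506) = sqrt(-180776077/506) = I*sqrt(91472694962)/506 ≈ 597.72*I)
o((-125 - 190) + 332) - z = (2400 - 4*((-125 - 190) + 332)) - I*sqrt(91472694962)/506 = (2400 - 4*(-315 + 332)) - I*sqrt(91472694962)/506 = (2400 - 4*17) - I*sqrt(91472694962)/506 = (2400 - 68) - I*sqrt(91472694962)/506 = 2332 - I*sqrt(91472694962)/506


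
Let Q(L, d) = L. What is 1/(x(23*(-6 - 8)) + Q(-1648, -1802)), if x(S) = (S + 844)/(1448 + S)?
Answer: -563/927563 ≈ -0.00060697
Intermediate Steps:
x(S) = (844 + S)/(1448 + S)
1/(x(23*(-6 - 8)) + Q(-1648, -1802)) = 1/((844 + 23*(-6 - 8))/(1448 + 23*(-6 - 8)) - 1648) = 1/((844 + 23*(-14))/(1448 + 23*(-14)) - 1648) = 1/((844 - 322)/(1448 - 322) - 1648) = 1/(522/1126 - 1648) = 1/((1/1126)*522 - 1648) = 1/(261/563 - 1648) = 1/(-927563/563) = -563/927563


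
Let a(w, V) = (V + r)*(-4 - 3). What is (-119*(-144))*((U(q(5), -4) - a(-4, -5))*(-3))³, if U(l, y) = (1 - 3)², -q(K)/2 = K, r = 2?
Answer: 2273107536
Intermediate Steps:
q(K) = -2*K
U(l, y) = 4 (U(l, y) = (-2)² = 4)
a(w, V) = -14 - 7*V (a(w, V) = (V + 2)*(-4 - 3) = (2 + V)*(-7) = -14 - 7*V)
(-119*(-144))*((U(q(5), -4) - a(-4, -5))*(-3))³ = (-119*(-144))*((4 - (-14 - 7*(-5)))*(-3))³ = 17136*((4 - (-14 + 35))*(-3))³ = 17136*((4 - 1*21)*(-3))³ = 17136*((4 - 21)*(-3))³ = 17136*(-17*(-3))³ = 17136*51³ = 17136*132651 = 2273107536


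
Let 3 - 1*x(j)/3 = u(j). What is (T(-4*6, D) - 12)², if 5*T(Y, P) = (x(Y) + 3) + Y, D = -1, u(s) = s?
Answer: 0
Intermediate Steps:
x(j) = 9 - 3*j
T(Y, P) = 12/5 - 2*Y/5 (T(Y, P) = (((9 - 3*Y) + 3) + Y)/5 = ((12 - 3*Y) + Y)/5 = (12 - 2*Y)/5 = 12/5 - 2*Y/5)
(T(-4*6, D) - 12)² = ((12/5 - (-8)*6/5) - 12)² = ((12/5 - ⅖*(-24)) - 12)² = ((12/5 + 48/5) - 12)² = (12 - 12)² = 0² = 0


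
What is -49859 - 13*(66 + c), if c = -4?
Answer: -50665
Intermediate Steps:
-49859 - 13*(66 + c) = -49859 - 13*(66 - 4) = -49859 - 13*62 = -49859 - 806 = -50665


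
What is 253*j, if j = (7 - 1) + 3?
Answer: 2277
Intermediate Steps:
j = 9 (j = 6 + 3 = 9)
253*j = 253*9 = 2277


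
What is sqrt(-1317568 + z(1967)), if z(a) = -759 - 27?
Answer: I*sqrt(1318354) ≈ 1148.2*I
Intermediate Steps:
z(a) = -786
sqrt(-1317568 + z(1967)) = sqrt(-1317568 - 786) = sqrt(-1318354) = I*sqrt(1318354)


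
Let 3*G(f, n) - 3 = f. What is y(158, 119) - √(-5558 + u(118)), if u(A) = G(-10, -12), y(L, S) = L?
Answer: 158 - I*√50043/3 ≈ 158.0 - 74.568*I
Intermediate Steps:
G(f, n) = 1 + f/3
u(A) = -7/3 (u(A) = 1 + (⅓)*(-10) = 1 - 10/3 = -7/3)
y(158, 119) - √(-5558 + u(118)) = 158 - √(-5558 - 7/3) = 158 - √(-16681/3) = 158 - I*√50043/3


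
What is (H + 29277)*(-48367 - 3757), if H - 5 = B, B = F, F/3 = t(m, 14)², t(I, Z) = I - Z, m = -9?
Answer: -1609015756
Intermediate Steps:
F = 1587 (F = 3*(-9 - 1*14)² = 3*(-9 - 14)² = 3*(-23)² = 3*529 = 1587)
B = 1587
H = 1592 (H = 5 + 1587 = 1592)
(H + 29277)*(-48367 - 3757) = (1592 + 29277)*(-48367 - 3757) = 30869*(-52124) = -1609015756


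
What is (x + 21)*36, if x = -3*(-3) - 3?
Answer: 972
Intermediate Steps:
x = 6 (x = 9 - 3 = 6)
(x + 21)*36 = (6 + 21)*36 = 27*36 = 972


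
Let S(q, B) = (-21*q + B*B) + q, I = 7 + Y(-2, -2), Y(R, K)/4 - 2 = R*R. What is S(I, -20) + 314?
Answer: 94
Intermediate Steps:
Y(R, K) = 8 + 4*R**2 (Y(R, K) = 8 + 4*(R*R) = 8 + 4*R**2)
I = 31 (I = 7 + (8 + 4*(-2)**2) = 7 + (8 + 4*4) = 7 + (8 + 16) = 7 + 24 = 31)
S(q, B) = B**2 - 20*q (S(q, B) = (-21*q + B**2) + q = (B**2 - 21*q) + q = B**2 - 20*q)
S(I, -20) + 314 = ((-20)**2 - 20*31) + 314 = (400 - 620) + 314 = -220 + 314 = 94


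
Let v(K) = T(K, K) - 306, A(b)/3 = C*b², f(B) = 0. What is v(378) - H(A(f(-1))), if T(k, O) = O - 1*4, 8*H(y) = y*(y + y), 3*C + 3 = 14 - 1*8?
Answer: 68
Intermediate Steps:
C = 1 (C = -1 + (14 - 1*8)/3 = -1 + (14 - 8)/3 = -1 + (⅓)*6 = -1 + 2 = 1)
A(b) = 3*b² (A(b) = 3*(1*b²) = 3*b²)
H(y) = y²/4 (H(y) = (y*(y + y))/8 = (y*(2*y))/8 = (2*y²)/8 = y²/4)
T(k, O) = -4 + O (T(k, O) = O - 4 = -4 + O)
v(K) = -310 + K (v(K) = (-4 + K) - 306 = -310 + K)
v(378) - H(A(f(-1))) = (-310 + 378) - (3*0²)²/4 = 68 - (3*0)²/4 = 68 - 0²/4 = 68 - 0/4 = 68 - 1*0 = 68 + 0 = 68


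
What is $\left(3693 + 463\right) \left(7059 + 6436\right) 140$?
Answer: $7851930800$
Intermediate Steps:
$\left(3693 + 463\right) \left(7059 + 6436\right) 140 = 4156 \cdot 13495 \cdot 140 = 56085220 \cdot 140 = 7851930800$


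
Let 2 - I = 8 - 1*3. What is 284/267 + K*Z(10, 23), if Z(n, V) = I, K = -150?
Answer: 120434/267 ≈ 451.06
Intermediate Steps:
I = -3 (I = 2 - (8 - 1*3) = 2 - (8 - 3) = 2 - 1*5 = 2 - 5 = -3)
Z(n, V) = -3
284/267 + K*Z(10, 23) = 284/267 - 150*(-3) = 284*(1/267) + 450 = 284/267 + 450 = 120434/267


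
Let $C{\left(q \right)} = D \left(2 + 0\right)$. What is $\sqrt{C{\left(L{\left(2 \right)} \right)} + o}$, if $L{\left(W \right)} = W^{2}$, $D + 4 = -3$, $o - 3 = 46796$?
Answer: $\sqrt{46785} \approx 216.3$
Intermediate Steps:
$o = 46799$ ($o = 3 + 46796 = 46799$)
$D = -7$ ($D = -4 - 3 = -7$)
$C{\left(q \right)} = -14$ ($C{\left(q \right)} = - 7 \left(2 + 0\right) = \left(-7\right) 2 = -14$)
$\sqrt{C{\left(L{\left(2 \right)} \right)} + o} = \sqrt{-14 + 46799} = \sqrt{46785}$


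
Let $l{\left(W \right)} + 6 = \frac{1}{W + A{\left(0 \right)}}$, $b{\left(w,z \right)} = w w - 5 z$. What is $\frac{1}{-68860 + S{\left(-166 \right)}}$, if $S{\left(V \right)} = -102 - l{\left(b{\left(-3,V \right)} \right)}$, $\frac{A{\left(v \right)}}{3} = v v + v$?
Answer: $- \frac{839}{57854085} \approx -1.4502 \cdot 10^{-5}$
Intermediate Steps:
$A{\left(v \right)} = 3 v + 3 v^{2}$ ($A{\left(v \right)} = 3 \left(v v + v\right) = 3 \left(v^{2} + v\right) = 3 \left(v + v^{2}\right) = 3 v + 3 v^{2}$)
$b{\left(w,z \right)} = w^{2} - 5 z$
$l{\left(W \right)} = -6 + \frac{1}{W}$ ($l{\left(W \right)} = -6 + \frac{1}{W + 3 \cdot 0 \left(1 + 0\right)} = -6 + \frac{1}{W + 3 \cdot 0 \cdot 1} = -6 + \frac{1}{W + 0} = -6 + \frac{1}{W}$)
$S{\left(V \right)} = -96 - \frac{1}{9 - 5 V}$ ($S{\left(V \right)} = -102 - \left(-6 + \frac{1}{\left(-3\right)^{2} - 5 V}\right) = -102 - \left(-6 + \frac{1}{9 - 5 V}\right) = -102 + \left(6 - \frac{1}{9 - 5 V}\right) = -96 - \frac{1}{9 - 5 V}$)
$\frac{1}{-68860 + S{\left(-166 \right)}} = \frac{1}{-68860 + \frac{5 \left(173 - -15936\right)}{-9 + 5 \left(-166\right)}} = \frac{1}{-68860 + \frac{5 \left(173 + 15936\right)}{-9 - 830}} = \frac{1}{-68860 + 5 \frac{1}{-839} \cdot 16109} = \frac{1}{-68860 + 5 \left(- \frac{1}{839}\right) 16109} = \frac{1}{-68860 - \frac{80545}{839}} = \frac{1}{- \frac{57854085}{839}} = - \frac{839}{57854085}$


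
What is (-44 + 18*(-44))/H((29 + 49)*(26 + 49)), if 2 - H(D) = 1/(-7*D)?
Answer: -34234200/81901 ≈ -418.00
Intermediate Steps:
H(D) = 2 + 1/(7*D) (H(D) = 2 - 1/((-7*D)) = 2 - (-1)/(7*D) = 2 + 1/(7*D))
(-44 + 18*(-44))/H((29 + 49)*(26 + 49)) = (-44 + 18*(-44))/(2 + 1/(7*(((29 + 49)*(26 + 49))))) = (-44 - 792)/(2 + 1/(7*((78*75)))) = -836/(2 + (⅐)/5850) = -836/(2 + (⅐)*(1/5850)) = -836/(2 + 1/40950) = -836/81901/40950 = -836*40950/81901 = -34234200/81901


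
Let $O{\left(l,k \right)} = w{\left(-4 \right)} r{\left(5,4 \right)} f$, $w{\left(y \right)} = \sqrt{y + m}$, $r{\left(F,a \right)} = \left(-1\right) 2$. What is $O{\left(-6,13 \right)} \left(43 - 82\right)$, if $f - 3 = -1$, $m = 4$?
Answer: $0$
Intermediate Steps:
$f = 2$ ($f = 3 - 1 = 2$)
$r{\left(F,a \right)} = -2$
$w{\left(y \right)} = \sqrt{4 + y}$ ($w{\left(y \right)} = \sqrt{y + 4} = \sqrt{4 + y}$)
$O{\left(l,k \right)} = 0$ ($O{\left(l,k \right)} = \sqrt{4 - 4} \left(-2\right) 2 = \sqrt{0} \left(-2\right) 2 = 0 \left(-2\right) 2 = 0 \cdot 2 = 0$)
$O{\left(-6,13 \right)} \left(43 - 82\right) = 0 \left(43 - 82\right) = 0 \left(-39\right) = 0$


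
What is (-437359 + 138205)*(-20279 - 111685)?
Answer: 39477558456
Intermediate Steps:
(-437359 + 138205)*(-20279 - 111685) = -299154*(-131964) = 39477558456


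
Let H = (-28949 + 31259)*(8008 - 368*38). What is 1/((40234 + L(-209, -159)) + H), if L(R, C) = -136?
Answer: -1/13764462 ≈ -7.2651e-8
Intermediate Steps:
H = -13804560 (H = 2310*(8008 - 13984) = 2310*(-5976) = -13804560)
1/((40234 + L(-209, -159)) + H) = 1/((40234 - 136) - 13804560) = 1/(40098 - 13804560) = 1/(-13764462) = -1/13764462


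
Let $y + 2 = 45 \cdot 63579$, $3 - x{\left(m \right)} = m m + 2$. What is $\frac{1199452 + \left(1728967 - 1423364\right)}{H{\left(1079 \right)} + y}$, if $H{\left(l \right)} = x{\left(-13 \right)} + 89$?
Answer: $\frac{501685}{953658} \approx 0.52606$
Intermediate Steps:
$x{\left(m \right)} = 1 - m^{2}$ ($x{\left(m \right)} = 3 - \left(m m + 2\right) = 3 - \left(m^{2} + 2\right) = 3 - \left(2 + m^{2}\right) = 1 - m^{2}$)
$H{\left(l \right)} = -79$ ($H{\left(l \right)} = \left(1 - \left(-13\right)^{2}\right) + 89 = \left(1 - 169\right) + 89 = -168 + 89 = -79$)
$y = 2861053$ ($y = -2 + 45 \cdot 63579 = -2 + 2861055 = 2861053$)
$\frac{1199452 + \left(1728967 - 1423364\right)}{H{\left(1079 \right)} + y} = \frac{1199452 + \left(1728967 - 1423364\right)}{-79 + 2861053} = \frac{1199452 + \left(1728967 - 1423364\right)}{2860974} = \left(1199452 + 305603\right) \frac{1}{2860974} = 1505055 \cdot \frac{1}{2860974} = \frac{501685}{953658}$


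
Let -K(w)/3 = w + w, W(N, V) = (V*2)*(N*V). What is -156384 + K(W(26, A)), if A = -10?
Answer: -187584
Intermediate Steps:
W(N, V) = 2*N*V**2 (W(N, V) = (2*V)*(N*V) = 2*N*V**2)
K(w) = -6*w (K(w) = -3*(w + w) = -6*w)
-156384 + K(W(26, A)) = -156384 - 12*26*(-10)**2 = -156384 - 12*26*100 = -156384 - 6*5200 = -156384 - 31200 = -187584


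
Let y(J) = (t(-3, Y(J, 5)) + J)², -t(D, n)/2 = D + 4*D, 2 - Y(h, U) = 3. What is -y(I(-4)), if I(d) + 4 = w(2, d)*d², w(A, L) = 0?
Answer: -676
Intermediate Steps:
Y(h, U) = -1 (Y(h, U) = 2 - 1*3 = 2 - 3 = -1)
t(D, n) = -10*D (t(D, n) = -2*(D + 4*D) = -10*D)
I(d) = -4 (I(d) = -4 + 0*d² = -4 + 0 = -4)
y(J) = (30 + J)² (y(J) = (-10*(-3) + J)² = (30 + J)²)
-y(I(-4)) = -(30 - 4)² = -1*26² = -1*676 = -676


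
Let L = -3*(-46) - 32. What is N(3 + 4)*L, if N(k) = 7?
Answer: 742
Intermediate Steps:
L = 106 (L = 138 - 32 = 106)
N(3 + 4)*L = 7*106 = 742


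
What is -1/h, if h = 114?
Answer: -1/114 ≈ -0.0087719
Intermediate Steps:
-1/h = -1/114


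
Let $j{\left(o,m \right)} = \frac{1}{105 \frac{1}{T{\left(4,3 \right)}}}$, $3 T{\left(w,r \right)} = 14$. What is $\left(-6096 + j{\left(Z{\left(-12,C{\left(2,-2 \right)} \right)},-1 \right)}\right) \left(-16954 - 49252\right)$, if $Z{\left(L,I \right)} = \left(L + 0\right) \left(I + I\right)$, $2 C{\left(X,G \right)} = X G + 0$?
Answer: $\frac{18161497508}{45} \approx 4.0359 \cdot 10^{8}$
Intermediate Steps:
$C{\left(X,G \right)} = \frac{G X}{2}$ ($C{\left(X,G \right)} = \frac{X G + 0}{2} = \frac{G X + 0}{2} = \frac{G X}{2}$)
$T{\left(w,r \right)} = \frac{14}{3}$ ($T{\left(w,r \right)} = \frac{1}{3} \cdot 14 = \frac{14}{3}$)
$Z{\left(L,I \right)} = 2 I L$ ($Z{\left(L,I \right)} = L 2 I = 2 I L$)
$j{\left(o,m \right)} = \frac{2}{45}$ ($j{\left(o,m \right)} = \frac{1}{105 \frac{1}{\frac{14}{3}}} = \frac{1}{105 \cdot \frac{3}{14}} = \frac{1}{\frac{45}{2}} = \frac{2}{45}$)
$\left(-6096 + j{\left(Z{\left(-12,C{\left(2,-2 \right)} \right)},-1 \right)}\right) \left(-16954 - 49252\right) = \left(-6096 + \frac{2}{45}\right) \left(-16954 - 49252\right) = \left(- \frac{274318}{45}\right) \left(-66206\right) = \frac{18161497508}{45}$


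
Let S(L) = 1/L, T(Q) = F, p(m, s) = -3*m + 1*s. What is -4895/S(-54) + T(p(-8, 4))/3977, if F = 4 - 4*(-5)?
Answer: 1051240434/3977 ≈ 2.6433e+5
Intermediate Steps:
p(m, s) = s - 3*m (p(m, s) = -3*m + s = s - 3*m)
F = 24 (F = 4 + 20 = 24)
T(Q) = 24
-4895/S(-54) + T(p(-8, 4))/3977 = -4895/(1/(-54)) + 24/3977 = -4895/(-1/54) + 24*(1/3977) = -4895*(-54) + 24/3977 = 264330 + 24/3977 = 1051240434/3977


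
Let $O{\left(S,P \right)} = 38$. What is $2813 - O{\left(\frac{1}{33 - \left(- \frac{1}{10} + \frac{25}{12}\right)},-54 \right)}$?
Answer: $2775$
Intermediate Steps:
$2813 - O{\left(\frac{1}{33 - \left(- \frac{1}{10} + \frac{25}{12}\right)},-54 \right)} = 2813 - 38 = 2775$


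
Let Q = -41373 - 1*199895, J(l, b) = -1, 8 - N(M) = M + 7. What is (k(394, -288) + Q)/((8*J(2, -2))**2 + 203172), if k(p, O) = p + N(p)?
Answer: -241267/203236 ≈ -1.1871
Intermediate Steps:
N(M) = 1 - M (N(M) = 8 - (M + 7) = 8 - (7 + M) = 8 + (-7 - M) = 1 - M)
k(p, O) = 1 (k(p, O) = p + (1 - p) = 1)
Q = -241268 (Q = -41373 - 199895 = -241268)
(k(394, -288) + Q)/((8*J(2, -2))**2 + 203172) = (1 - 241268)/((8*(-1))**2 + 203172) = -241267/((-8)**2 + 203172) = -241267/(64 + 203172) = -241267/203236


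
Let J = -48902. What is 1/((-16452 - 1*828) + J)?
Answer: -1/66182 ≈ -1.5110e-5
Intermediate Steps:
1/((-16452 - 1*828) + J) = 1/((-16452 - 1*828) - 48902) = 1/((-16452 - 828) - 48902) = 1/(-17280 - 48902) = 1/(-66182) = -1/66182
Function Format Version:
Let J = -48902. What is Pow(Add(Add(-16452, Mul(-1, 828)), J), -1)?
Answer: Rational(-1, 66182) ≈ -1.5110e-5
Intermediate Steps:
Pow(Add(Add(-16452, Mul(-1, 828)), J), -1) = Pow(Add(Add(-16452, Mul(-1, 828)), -48902), -1) = Pow(Add(Add(-16452, -828), -48902), -1) = Pow(Add(-17280, -48902), -1) = Pow(-66182, -1) = Rational(-1, 66182)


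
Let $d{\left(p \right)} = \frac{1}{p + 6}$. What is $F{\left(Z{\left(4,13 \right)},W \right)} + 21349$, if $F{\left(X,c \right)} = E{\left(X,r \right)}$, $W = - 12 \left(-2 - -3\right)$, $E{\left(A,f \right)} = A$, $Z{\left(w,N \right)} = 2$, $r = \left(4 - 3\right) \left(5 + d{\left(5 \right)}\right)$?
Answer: $21351$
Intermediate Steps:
$d{\left(p \right)} = \frac{1}{6 + p}$
$r = \frac{56}{11}$ ($r = \left(4 - 3\right) \left(5 + \frac{1}{6 + 5}\right) = 1 \left(5 + \frac{1}{11}\right) = 1 \cdot \frac{56}{11} = \frac{56}{11} \approx 5.0909$)
$W = -12$ ($W = - 12 \left(-2 + 3\right) = \left(-12\right) 1 = -12$)
$F{\left(X,c \right)} = X$
$F{\left(Z{\left(4,13 \right)},W \right)} + 21349 = 2 + 21349 = 21351$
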